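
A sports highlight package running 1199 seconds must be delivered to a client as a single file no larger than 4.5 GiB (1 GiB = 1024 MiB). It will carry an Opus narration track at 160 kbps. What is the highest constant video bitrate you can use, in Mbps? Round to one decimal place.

32.1 Mbps

Budget: 4.5 GiB = 38654.7 Mb.
Total bitrate budget: 38654.7 Mb / 1199 s = 32.239 Mbps.
Audio: 160 kbps = 0.160 Mbps.
Video: 32.239 − 0.160 = 32.079 Mbps.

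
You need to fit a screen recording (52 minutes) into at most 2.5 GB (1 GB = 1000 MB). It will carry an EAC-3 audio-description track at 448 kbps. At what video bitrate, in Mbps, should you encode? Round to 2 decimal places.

Budget: 2.5 GB = 20000.0 Mb.
52 min = 3120 s
Total bitrate budget: 20000.0 Mb / 3120 s = 6.410 Mbps.
Audio: 448 kbps = 0.448 Mbps.
Video: 6.410 − 0.448 = 5.962 Mbps.

5.96 Mbps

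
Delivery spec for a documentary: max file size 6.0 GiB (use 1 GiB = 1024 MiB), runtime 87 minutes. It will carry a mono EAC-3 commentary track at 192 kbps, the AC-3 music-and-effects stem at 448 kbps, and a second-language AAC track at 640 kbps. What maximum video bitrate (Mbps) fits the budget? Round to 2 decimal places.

8.59 Mbps

Budget: 6.0 GiB = 51539.6 Mb.
87 min = 5220 s
Total bitrate budget: 51539.6 Mb / 5220 s = 9.873 Mbps.
Audio total: 192 + 448 + 640 = 1280 kbps = 1.280 Mbps.
Video: 9.873 − 1.280 = 8.593 Mbps.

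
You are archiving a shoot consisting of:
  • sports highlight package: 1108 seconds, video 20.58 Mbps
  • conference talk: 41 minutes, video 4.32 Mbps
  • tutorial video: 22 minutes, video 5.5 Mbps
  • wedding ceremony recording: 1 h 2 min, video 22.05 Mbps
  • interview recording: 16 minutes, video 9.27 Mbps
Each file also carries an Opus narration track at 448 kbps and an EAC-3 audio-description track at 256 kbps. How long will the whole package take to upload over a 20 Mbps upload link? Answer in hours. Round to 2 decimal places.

Audio total: 448 + 256 = 704 kbps = 0.704 Mbps.
sports highlight package: 21.284 Mbps × 1108 s = 23582.7 Mb
conference talk: 5.024 Mbps × 2460 s = 12359.0 Mb
tutorial video: 6.204 Mbps × 1320 s = 8189.3 Mb
wedding ceremony recording: 22.754 Mbps × 3720 s = 84644.9 Mb
interview recording: 9.974 Mbps × 960 s = 9575.0 Mb
Total: 138350.9 Mb = 17293.9 MB.
At 20 Mbps: 138350.9 / 20 = 6918 s ≈ 1.92 hours.

1.92 hours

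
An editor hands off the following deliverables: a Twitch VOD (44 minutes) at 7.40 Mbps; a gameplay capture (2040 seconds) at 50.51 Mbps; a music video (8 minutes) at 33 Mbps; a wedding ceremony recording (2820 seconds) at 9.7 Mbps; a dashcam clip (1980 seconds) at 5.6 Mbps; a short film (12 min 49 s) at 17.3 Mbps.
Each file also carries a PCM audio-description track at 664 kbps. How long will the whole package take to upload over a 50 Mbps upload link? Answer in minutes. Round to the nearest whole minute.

66 minutes

Audio: 664 kbps = 0.664 Mbps.
Twitch VOD: 8.064 Mbps × 2640 s = 21289.0 Mb
gameplay capture: 51.174 Mbps × 2040 s = 104395.0 Mb
music video: 33.664 Mbps × 480 s = 16158.7 Mb
wedding ceremony recording: 10.364 Mbps × 2820 s = 29226.5 Mb
dashcam clip: 6.264 Mbps × 1980 s = 12402.7 Mb
short film: 17.964 Mbps × 769 s = 13814.3 Mb
Total: 197286.2 Mb = 24660.8 MB.
At 50 Mbps: 197286.2 / 50 = 3946 s ≈ 65.8 minutes.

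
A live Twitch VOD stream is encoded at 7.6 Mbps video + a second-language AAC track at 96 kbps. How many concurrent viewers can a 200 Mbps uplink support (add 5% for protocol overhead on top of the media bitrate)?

24

Audio: 96 kbps = 0.096 Mbps.
Per-viewer media rate: 7.696 Mbps.
On the wire with 5% overhead: 8.081 Mbps.
200 Mbps = 200.0 Mbps; 200.0 / 8.081 = 24.75 → 24 viewers.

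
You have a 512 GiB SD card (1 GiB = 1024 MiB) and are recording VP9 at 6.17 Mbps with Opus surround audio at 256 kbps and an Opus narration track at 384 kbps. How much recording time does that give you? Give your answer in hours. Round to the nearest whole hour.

179 hours

Audio total: 256 + 384 = 640 kbps = 0.640 Mbps.
Total bitrate: 6.17 + 0.640 = 6.810 Mbps.
Capacity: 512 GiB = 4,398,047 Mb.
Recording time: 4,398,047 / 6.810 = 645,822 s ≈ 179 hours.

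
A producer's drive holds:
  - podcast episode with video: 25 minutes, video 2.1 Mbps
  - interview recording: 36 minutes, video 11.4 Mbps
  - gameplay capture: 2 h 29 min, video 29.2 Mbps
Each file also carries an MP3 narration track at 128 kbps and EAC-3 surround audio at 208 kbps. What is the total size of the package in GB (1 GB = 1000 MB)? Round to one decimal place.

Audio total: 128 + 208 = 336 kbps = 0.336 Mbps.
podcast episode with video: 2.436 Mbps × 1500 s = 3654.0 Mb
interview recording: 11.736 Mbps × 2160 s = 25349.8 Mb
gameplay capture: 29.536 Mbps × 8940 s = 264051.8 Mb
Total: 293055.6 Mb = 36631.9 MB.
= 36.63 GB.

36.6 GB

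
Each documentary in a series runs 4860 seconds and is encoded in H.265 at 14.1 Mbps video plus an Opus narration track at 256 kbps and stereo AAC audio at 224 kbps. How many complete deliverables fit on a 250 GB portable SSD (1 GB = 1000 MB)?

28

Audio total: 256 + 224 = 480 kbps = 0.480 Mbps.
Total bitrate: 14.580 Mbps.
Per item: 14.580 Mbps × 4860 s = 70,859 Mb = 8,857 MB.
Capacity: 250 GB = 2,000,000 Mb; 28.23 items → 28 complete.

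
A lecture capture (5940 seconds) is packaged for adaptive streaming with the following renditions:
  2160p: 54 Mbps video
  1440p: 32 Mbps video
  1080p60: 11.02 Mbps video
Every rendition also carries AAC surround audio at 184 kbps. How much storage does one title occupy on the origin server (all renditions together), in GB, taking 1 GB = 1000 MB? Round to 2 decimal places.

72.45 GB

Audio: 184 kbps = 0.184 Mbps.
Sum of rendition bitrates: (54+0.184) + (32+0.184) + (11.02+0.184) = 97.572 Mbps.
× 5940 s = 579,578 Mb = 72,447 MB = 72.45 GB.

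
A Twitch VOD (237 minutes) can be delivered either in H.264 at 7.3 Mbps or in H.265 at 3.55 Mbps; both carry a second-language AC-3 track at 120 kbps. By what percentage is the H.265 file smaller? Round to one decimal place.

50.5%

237 min = 14220 s
Audio: 120 kbps = 0.120 Mbps.
H.264: 7.420 Mbps × 14220 s = 105512.4 Mb = 12.283 GiB.
H.265: 3.670 Mbps × 14220 s = 52187.4 Mb = 6.075 GiB.
Reduction: (1 − 6.075/12.283) × 100 = 50.54%.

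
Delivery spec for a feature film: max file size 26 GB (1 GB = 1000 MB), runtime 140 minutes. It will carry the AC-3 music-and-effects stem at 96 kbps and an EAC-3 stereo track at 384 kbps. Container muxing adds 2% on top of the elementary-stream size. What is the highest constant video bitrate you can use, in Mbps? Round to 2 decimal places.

Budget: 26 GB = 208000.0 Mb.
Stream payload after overhead: 208000.0 / 1.02 = 203921.6 Mb.
140 min = 8400 s
Total bitrate budget: 203921.6 Mb / 8400 s = 24.276 Mbps.
Audio total: 96 + 384 = 480 kbps = 0.480 Mbps.
Video: 24.276 − 0.480 = 23.796 Mbps.

23.80 Mbps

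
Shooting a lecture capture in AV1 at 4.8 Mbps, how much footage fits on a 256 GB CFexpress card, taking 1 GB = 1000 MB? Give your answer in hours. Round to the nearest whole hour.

119 hours

Capacity: 256 GB = 2,048,000 Mb.
Recording time: 2,048,000 / 4.800 = 426,667 s ≈ 119 hours.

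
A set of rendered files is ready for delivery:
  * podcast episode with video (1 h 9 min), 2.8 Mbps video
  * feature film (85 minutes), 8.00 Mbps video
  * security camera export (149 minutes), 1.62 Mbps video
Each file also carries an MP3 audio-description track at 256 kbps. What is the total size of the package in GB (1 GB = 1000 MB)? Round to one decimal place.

8.9 GB

Audio: 256 kbps = 0.256 Mbps.
podcast episode with video: 3.056 Mbps × 4140 s = 12651.8 Mb
feature film: 8.256 Mbps × 5100 s = 42105.6 Mb
security camera export: 1.876 Mbps × 8940 s = 16771.4 Mb
Total: 71528.9 Mb = 8941.1 MB.
= 8.941 GB.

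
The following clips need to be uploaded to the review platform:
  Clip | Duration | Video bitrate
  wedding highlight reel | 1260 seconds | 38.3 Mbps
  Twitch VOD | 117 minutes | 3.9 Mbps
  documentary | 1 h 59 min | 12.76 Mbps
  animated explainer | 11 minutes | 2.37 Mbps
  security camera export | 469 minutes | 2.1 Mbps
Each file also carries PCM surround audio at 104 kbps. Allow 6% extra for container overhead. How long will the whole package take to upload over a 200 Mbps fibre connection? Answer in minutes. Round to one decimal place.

Audio: 104 kbps = 0.104 Mbps.
wedding highlight reel: 38.404 Mbps × 1260 s × 1.06 = 51292.4 Mb
Twitch VOD: 4.004 Mbps × 7020 s × 1.06 = 29794.6 Mb
documentary: 12.864 Mbps × 7140 s × 1.06 = 97359.9 Mb
animated explainer: 2.474 Mbps × 660 s × 1.06 = 1730.8 Mb
security camera export: 2.204 Mbps × 28140 s × 1.06 = 65741.8 Mb
Total: 245919.4 Mb = 30739.9 MB.
At 200 Mbps: 245919.4 / 200 = 1230 s ≈ 20.5 minutes.

20.5 minutes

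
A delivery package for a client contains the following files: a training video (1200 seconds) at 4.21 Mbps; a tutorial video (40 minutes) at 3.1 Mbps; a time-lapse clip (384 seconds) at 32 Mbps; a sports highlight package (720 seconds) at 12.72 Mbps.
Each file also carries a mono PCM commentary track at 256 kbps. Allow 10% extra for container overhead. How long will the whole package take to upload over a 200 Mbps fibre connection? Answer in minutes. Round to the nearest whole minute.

Audio: 256 kbps = 0.256 Mbps.
training video: 4.466 Mbps × 1200 s × 1.10 = 5895.1 Mb
tutorial video: 3.356 Mbps × 2400 s × 1.10 = 8859.8 Mb
time-lapse clip: 32.256 Mbps × 384 s × 1.10 = 13624.9 Mb
sports highlight package: 12.976 Mbps × 720 s × 1.10 = 10277.0 Mb
Total: 38656.9 Mb = 4832.1 MB.
At 200 Mbps: 38656.9 / 200 = 193 s ≈ 3.22 minutes.

3 minutes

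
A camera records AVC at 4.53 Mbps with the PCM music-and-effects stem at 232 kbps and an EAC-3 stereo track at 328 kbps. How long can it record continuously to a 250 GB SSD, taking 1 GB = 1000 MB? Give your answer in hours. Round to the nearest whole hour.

Audio total: 232 + 328 = 560 kbps = 0.560 Mbps.
Total bitrate: 4.53 + 0.560 = 5.090 Mbps.
Capacity: 250 GB = 2,000,000 Mb.
Recording time: 2,000,000 / 5.090 = 392,927 s ≈ 109 hours.

109 hours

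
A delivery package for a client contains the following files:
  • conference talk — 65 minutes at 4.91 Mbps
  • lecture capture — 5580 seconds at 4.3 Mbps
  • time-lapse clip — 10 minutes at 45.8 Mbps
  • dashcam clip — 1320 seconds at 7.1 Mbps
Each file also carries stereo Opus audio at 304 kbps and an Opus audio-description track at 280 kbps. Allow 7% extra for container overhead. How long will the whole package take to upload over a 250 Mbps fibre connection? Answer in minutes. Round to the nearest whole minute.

Audio total: 304 + 280 = 584 kbps = 0.584 Mbps.
conference talk: 5.494 Mbps × 3900 s × 1.07 = 22926.5 Mb
lecture capture: 4.884 Mbps × 5580 s × 1.07 = 29160.4 Mb
time-lapse clip: 46.384 Mbps × 600 s × 1.07 = 29778.5 Mb
dashcam clip: 7.684 Mbps × 1320 s × 1.07 = 10852.9 Mb
Total: 92718.3 Mb = 11589.8 MB.
At 250 Mbps: 92718.3 / 250 = 371 s ≈ 6.18 minutes.

6 minutes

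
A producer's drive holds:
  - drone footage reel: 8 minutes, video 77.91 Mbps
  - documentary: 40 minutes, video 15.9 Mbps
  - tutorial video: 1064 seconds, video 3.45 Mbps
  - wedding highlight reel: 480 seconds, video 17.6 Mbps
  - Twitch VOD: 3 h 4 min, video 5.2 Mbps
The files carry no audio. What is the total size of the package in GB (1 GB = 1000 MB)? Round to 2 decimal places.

drone footage reel: 77.910 Mbps × 480 s = 37396.8 Mb
documentary: 15.900 Mbps × 2400 s = 38160.0 Mb
tutorial video: 3.450 Mbps × 1064 s = 3670.8 Mb
wedding highlight reel: 17.600 Mbps × 480 s = 8448.0 Mb
Twitch VOD: 5.200 Mbps × 11040 s = 57408.0 Mb
Total: 145083.6 Mb = 18135.5 MB.
= 18.14 GB.

18.14 GB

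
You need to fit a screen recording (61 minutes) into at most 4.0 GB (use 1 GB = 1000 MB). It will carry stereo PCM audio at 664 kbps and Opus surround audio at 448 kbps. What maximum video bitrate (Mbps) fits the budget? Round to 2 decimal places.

Budget: 4.0 GB = 32000.0 Mb.
61 min = 3660 s
Total bitrate budget: 32000.0 Mb / 3660 s = 8.743 Mbps.
Audio total: 664 + 448 = 1112 kbps = 1.112 Mbps.
Video: 8.743 − 1.112 = 7.631 Mbps.

7.63 Mbps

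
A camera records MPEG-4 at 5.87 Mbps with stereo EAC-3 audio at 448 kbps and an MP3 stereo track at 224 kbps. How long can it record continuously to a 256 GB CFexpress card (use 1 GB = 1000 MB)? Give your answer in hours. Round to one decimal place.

87.0 hours

Audio total: 448 + 224 = 672 kbps = 0.672 Mbps.
Total bitrate: 5.87 + 0.672 = 6.542 Mbps.
Capacity: 256 GB = 2,048,000 Mb.
Recording time: 2,048,000 / 6.542 = 313,054 s ≈ 87.0 hours.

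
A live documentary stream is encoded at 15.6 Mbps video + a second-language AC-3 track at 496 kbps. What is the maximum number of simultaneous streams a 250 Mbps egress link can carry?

Audio: 496 kbps = 0.496 Mbps.
Per-viewer media rate: 16.096 Mbps.
250 Mbps = 250.0 Mbps; 250.0 / 16.096 = 15.53 → 15 viewers.

15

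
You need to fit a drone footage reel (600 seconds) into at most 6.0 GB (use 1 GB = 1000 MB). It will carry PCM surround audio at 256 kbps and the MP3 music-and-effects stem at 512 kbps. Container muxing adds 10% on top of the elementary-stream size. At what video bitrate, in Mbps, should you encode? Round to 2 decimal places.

Budget: 6.0 GB = 48000.0 Mb.
Stream payload after overhead: 48000.0 / 1.10 = 43636.4 Mb.
Total bitrate budget: 43636.4 Mb / 600 s = 72.727 Mbps.
Audio total: 256 + 512 = 768 kbps = 0.768 Mbps.
Video: 72.727 − 0.768 = 71.959 Mbps.

71.96 Mbps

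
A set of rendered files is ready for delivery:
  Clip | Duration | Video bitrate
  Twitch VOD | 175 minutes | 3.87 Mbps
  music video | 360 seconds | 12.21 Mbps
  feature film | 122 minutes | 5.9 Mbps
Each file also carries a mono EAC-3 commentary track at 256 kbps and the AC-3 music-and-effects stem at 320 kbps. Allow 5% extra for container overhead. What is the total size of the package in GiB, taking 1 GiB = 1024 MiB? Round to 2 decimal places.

Audio total: 256 + 320 = 576 kbps = 0.576 Mbps.
Twitch VOD: 4.446 Mbps × 10500 s × 1.05 = 49017.2 Mb
music video: 12.786 Mbps × 360 s × 1.05 = 4833.1 Mb
feature film: 6.476 Mbps × 7320 s × 1.05 = 49774.5 Mb
Total: 103624.8 Mb = 12953.1 MB.
= 12.06 GiB.

12.06 GiB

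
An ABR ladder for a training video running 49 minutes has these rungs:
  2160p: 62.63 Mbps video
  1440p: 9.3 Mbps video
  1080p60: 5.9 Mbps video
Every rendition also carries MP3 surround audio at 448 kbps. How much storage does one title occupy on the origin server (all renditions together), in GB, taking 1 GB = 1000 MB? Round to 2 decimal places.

29.10 GB

49 min = 2940 s
Audio: 448 kbps = 0.448 Mbps.
Sum of rendition bitrates: (62.63+0.448) + (9.3+0.448) + (5.9+0.448) = 79.174 Mbps.
× 2940 s = 232,772 Mb = 29,096 MB = 29.10 GB.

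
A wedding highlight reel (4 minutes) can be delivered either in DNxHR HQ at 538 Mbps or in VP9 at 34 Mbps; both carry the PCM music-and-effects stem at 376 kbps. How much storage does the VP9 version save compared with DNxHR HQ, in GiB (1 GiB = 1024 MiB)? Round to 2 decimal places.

4 min = 240 s
Audio: 376 kbps = 0.376 Mbps.
DNxHR HQ: 538.376 Mbps × 240 s = 129210.2 Mb = 15.042 GiB.
VP9: 34.376 Mbps × 240 s = 8250.2 Mb = 0.960 GiB.
Saving: 15.042 − 0.960 = 14.082 GiB.

14.08 GiB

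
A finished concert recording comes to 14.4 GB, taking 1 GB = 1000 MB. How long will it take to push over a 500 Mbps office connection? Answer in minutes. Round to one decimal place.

3.8 minutes

File: 14.4 GB = 115200.0 Mb.
At 500 Mbps: 115200.0 / 500 = 230.4 s ≈ 3.84 minutes.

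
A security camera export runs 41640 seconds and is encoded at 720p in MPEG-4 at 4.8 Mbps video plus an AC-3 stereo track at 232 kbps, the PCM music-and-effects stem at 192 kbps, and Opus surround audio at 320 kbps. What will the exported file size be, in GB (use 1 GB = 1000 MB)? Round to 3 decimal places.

28.857 GB

Audio total: 232 + 192 + 320 = 744 kbps = 0.744 Mbps.
Total bitrate: 4.8 + 0.744 = 5.544 Mbps.
Stream data: 5.544 Mbps × 41640 s = 230852.2 Mb.
230,852 Mb ÷ 8 = 28,857 MB → 28.86 GB.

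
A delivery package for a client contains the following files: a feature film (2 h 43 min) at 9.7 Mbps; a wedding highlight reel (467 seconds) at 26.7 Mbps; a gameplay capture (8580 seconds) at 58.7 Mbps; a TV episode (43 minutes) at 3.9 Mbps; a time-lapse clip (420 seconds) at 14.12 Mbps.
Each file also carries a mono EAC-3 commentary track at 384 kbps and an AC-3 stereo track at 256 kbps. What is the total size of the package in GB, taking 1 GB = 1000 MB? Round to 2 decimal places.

Audio total: 384 + 256 = 640 kbps = 0.640 Mbps.
feature film: 10.340 Mbps × 9780 s = 101125.2 Mb
wedding highlight reel: 27.340 Mbps × 467 s = 12767.8 Mb
gameplay capture: 59.340 Mbps × 8580 s = 509137.2 Mb
TV episode: 4.540 Mbps × 2580 s = 11713.2 Mb
time-lapse clip: 14.760 Mbps × 420 s = 6199.2 Mb
Total: 640942.6 Mb = 80117.8 MB.
= 80.12 GB.

80.12 GB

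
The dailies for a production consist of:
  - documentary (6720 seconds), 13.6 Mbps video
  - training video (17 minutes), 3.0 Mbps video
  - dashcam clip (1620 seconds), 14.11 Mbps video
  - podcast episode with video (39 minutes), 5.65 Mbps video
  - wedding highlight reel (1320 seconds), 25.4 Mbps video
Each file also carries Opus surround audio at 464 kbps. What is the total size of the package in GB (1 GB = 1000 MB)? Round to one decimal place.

Audio: 464 kbps = 0.464 Mbps.
documentary: 14.064 Mbps × 6720 s = 94510.1 Mb
training video: 3.464 Mbps × 1020 s = 3533.3 Mb
dashcam clip: 14.574 Mbps × 1620 s = 23609.9 Mb
podcast episode with video: 6.114 Mbps × 2340 s = 14306.8 Mb
wedding highlight reel: 25.864 Mbps × 1320 s = 34140.5 Mb
Total: 170100.5 Mb = 21262.6 MB.
= 21.26 GB.

21.3 GB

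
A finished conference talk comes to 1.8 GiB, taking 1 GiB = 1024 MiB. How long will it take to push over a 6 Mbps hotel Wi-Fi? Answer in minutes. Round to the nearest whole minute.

File: 1.8 GiB = 15461.9 Mb.
At 6 Mbps: 15461.9 / 6 = 2577.0 s ≈ 42.9 minutes.

43 minutes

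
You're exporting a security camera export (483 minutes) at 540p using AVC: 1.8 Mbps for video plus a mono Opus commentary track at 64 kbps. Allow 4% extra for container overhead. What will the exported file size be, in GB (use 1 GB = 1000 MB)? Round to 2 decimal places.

483 min = 28980 s
Audio: 64 kbps = 0.064 Mbps.
Total bitrate: 1.8 + 0.064 = 1.864 Mbps.
Stream data: 1.864 Mbps × 28980 s = 54018.7 Mb.
With 4% container overhead: ×1.04.
56,179 Mb ÷ 8 = 7,022 MB → 7.022 GB.

7.02 GB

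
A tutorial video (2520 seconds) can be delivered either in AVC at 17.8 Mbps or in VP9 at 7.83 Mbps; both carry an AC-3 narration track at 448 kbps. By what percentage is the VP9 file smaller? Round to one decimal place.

54.6%

Audio: 448 kbps = 0.448 Mbps.
AVC: 18.248 Mbps × 2520 s = 45985.0 Mb = 5.353 GiB.
VP9: 8.278 Mbps × 2520 s = 20860.6 Mb = 2.428 GiB.
Reduction: (1 − 2.428/5.353) × 100 = 54.64%.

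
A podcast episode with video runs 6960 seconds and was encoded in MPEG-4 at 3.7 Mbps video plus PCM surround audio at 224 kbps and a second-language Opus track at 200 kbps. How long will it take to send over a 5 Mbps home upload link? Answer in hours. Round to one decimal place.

Audio total: 224 + 200 = 424 kbps = 0.424 Mbps.
Total bitrate: 4.124 Mbps.
File: 4.124 Mbps × 6960 s = 28703.0 Mb.
At 5 Mbps: 28703.0 / 5 = 5740.6 s ≈ 1.59 hours.

1.6 hours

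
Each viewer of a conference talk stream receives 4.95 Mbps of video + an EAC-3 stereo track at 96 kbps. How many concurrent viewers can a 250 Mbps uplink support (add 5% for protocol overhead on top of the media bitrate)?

Audio: 96 kbps = 0.096 Mbps.
Per-viewer media rate: 5.046 Mbps.
On the wire with 5% overhead: 5.298 Mbps.
250 Mbps = 250.0 Mbps; 250.0 / 5.298 = 47.18 → 47 viewers.

47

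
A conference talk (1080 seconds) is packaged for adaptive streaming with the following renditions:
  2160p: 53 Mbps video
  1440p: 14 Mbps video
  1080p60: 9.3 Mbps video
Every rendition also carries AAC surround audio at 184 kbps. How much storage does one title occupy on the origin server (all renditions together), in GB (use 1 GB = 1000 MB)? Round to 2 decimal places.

Audio: 184 kbps = 0.184 Mbps.
Sum of rendition bitrates: (53+0.184) + (14+0.184) + (9.3+0.184) = 76.852 Mbps.
× 1080 s = 83,000 Mb = 10,375 MB = 10.38 GB.

10.38 GB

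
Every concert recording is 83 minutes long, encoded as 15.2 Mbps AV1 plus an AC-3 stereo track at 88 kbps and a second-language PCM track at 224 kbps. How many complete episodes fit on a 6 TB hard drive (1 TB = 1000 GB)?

83 min = 4980 s
Audio total: 88 + 224 = 312 kbps = 0.312 Mbps.
Total bitrate: 15.512 Mbps.
Per item: 15.512 Mbps × 4980 s = 77,250 Mb = 9,656 MB.
Capacity: 6 TB = 48,000,000 Mb; 621.36 items → 621 complete.

621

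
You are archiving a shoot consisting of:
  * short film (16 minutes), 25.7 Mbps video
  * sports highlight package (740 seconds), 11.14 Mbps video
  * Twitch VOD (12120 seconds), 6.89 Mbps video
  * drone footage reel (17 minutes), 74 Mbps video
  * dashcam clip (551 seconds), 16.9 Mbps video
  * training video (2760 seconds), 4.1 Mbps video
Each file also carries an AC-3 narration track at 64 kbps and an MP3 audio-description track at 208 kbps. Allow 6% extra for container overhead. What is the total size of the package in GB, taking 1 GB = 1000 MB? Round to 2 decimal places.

Audio total: 64 + 208 = 272 kbps = 0.272 Mbps.
short film: 25.972 Mbps × 960 s × 1.06 = 26429.1 Mb
sports highlight package: 11.412 Mbps × 740 s × 1.06 = 8951.6 Mb
Twitch VOD: 7.162 Mbps × 12120 s × 1.06 = 92011.6 Mb
drone footage reel: 74.272 Mbps × 1020 s × 1.06 = 80302.9 Mb
dashcam clip: 17.172 Mbps × 551 s × 1.06 = 10029.5 Mb
training video: 4.372 Mbps × 2760 s × 1.06 = 12790.7 Mb
Total: 230515.4 Mb = 28814.4 MB.
= 28.81 GB.

28.81 GB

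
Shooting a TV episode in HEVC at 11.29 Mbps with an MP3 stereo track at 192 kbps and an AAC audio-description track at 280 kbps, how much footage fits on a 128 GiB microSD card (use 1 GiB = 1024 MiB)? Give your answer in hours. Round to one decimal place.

26.0 hours

Audio total: 192 + 280 = 472 kbps = 0.472 Mbps.
Total bitrate: 11.29 + 0.472 = 11.762 Mbps.
Capacity: 128 GiB = 1,099,512 Mb.
Recording time: 1,099,512 / 11.762 = 93,480 s ≈ 26.0 hours.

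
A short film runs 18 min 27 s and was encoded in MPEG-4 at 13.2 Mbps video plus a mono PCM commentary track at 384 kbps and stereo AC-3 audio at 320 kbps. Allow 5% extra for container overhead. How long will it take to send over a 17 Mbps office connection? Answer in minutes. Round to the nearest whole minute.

16 minutes

18 min 27 s = 1107 s
Audio total: 384 + 320 = 704 kbps = 0.704 Mbps.
Total bitrate: 13.904 Mbps.
File: 13.904 Mbps × 1107 s = 15391.7 Mb.
With 5% container overhead: ×1.05. → 16161.3 Mb.
At 17 Mbps: 16161.3 / 17 = 950.7 s ≈ 15.8 minutes.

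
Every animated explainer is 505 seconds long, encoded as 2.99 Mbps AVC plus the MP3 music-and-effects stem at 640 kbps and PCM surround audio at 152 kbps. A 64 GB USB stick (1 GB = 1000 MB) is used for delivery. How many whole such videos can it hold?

268

Audio total: 640 + 152 = 792 kbps = 0.792 Mbps.
Total bitrate: 3.782 Mbps.
Per item: 3.782 Mbps × 505 s = 1,910 Mb = 238.7 MB.
Capacity: 64 GB = 512,000 Mb; 268.08 items → 268 complete.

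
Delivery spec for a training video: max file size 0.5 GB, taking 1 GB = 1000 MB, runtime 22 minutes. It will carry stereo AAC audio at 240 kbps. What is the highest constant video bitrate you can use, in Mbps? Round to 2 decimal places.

2.79 Mbps

Budget: 0.5 GB = 4000.0 Mb.
22 min = 1320 s
Total bitrate budget: 4000.0 Mb / 1320 s = 3.030 Mbps.
Audio: 240 kbps = 0.240 Mbps.
Video: 3.030 − 0.240 = 2.790 Mbps.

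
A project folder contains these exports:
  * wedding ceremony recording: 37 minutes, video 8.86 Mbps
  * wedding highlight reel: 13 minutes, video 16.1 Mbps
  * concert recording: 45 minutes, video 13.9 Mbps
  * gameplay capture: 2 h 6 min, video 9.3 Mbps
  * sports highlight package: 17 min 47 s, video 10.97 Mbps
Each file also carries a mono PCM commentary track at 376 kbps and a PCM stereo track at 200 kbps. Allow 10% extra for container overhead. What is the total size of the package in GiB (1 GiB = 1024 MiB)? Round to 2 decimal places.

Audio total: 376 + 200 = 576 kbps = 0.576 Mbps.
wedding ceremony recording: 9.436 Mbps × 2220 s × 1.10 = 23042.7 Mb
wedding highlight reel: 16.676 Mbps × 780 s × 1.10 = 14308.0 Mb
concert recording: 14.476 Mbps × 2700 s × 1.10 = 42993.7 Mb
gameplay capture: 9.876 Mbps × 7560 s × 1.10 = 82128.8 Mb
sports highlight package: 11.546 Mbps × 1067 s × 1.10 = 13551.5 Mb
Total: 176024.8 Mb = 22003.1 MB.
= 20.49 GiB.

20.49 GiB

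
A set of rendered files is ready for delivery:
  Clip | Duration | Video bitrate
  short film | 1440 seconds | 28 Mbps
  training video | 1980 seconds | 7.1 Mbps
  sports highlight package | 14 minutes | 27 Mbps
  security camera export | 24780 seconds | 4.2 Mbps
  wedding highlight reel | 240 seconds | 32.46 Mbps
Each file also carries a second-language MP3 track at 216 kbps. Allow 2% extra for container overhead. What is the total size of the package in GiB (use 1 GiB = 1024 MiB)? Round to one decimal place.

23.2 GiB

Audio: 216 kbps = 0.216 Mbps.
short film: 28.216 Mbps × 1440 s × 1.02 = 41443.7 Mb
training video: 7.316 Mbps × 1980 s × 1.02 = 14775.4 Mb
sports highlight package: 27.216 Mbps × 840 s × 1.02 = 23318.7 Mb
security camera export: 4.416 Mbps × 24780 s × 1.02 = 111617.0 Mb
wedding highlight reel: 32.676 Mbps × 240 s × 1.02 = 7999.1 Mb
Total: 199153.9 Mb = 24894.2 MB.
= 23.18 GiB.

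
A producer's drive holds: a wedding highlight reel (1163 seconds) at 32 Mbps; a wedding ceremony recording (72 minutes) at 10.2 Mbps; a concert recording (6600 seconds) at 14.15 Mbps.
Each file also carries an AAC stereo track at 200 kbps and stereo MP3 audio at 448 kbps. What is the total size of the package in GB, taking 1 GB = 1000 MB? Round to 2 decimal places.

22.81 GB

Audio total: 200 + 448 = 648 kbps = 0.648 Mbps.
wedding highlight reel: 32.648 Mbps × 1163 s = 37969.6 Mb
wedding ceremony recording: 10.848 Mbps × 4320 s = 46863.4 Mb
concert recording: 14.798 Mbps × 6600 s = 97666.8 Mb
Total: 182499.8 Mb = 22812.5 MB.
= 22.81 GB.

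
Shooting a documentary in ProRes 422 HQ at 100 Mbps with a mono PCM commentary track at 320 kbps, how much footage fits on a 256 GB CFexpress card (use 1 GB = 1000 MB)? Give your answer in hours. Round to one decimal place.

Audio: 320 kbps = 0.320 Mbps.
Total bitrate: 100 + 0.320 = 100.320 Mbps.
Capacity: 256 GB = 2,048,000 Mb.
Recording time: 2,048,000 / 100.320 = 20,415 s ≈ 5.67 hours.

5.7 hours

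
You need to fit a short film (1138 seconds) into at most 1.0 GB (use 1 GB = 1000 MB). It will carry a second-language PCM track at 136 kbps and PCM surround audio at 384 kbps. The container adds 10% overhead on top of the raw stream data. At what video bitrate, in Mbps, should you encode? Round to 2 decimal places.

5.87 Mbps

Budget: 1.0 GB = 8000.0 Mb.
Stream payload after overhead: 8000.0 / 1.10 = 7272.7 Mb.
Total bitrate budget: 7272.7 Mb / 1138 s = 6.391 Mbps.
Audio total: 136 + 384 = 520 kbps = 0.520 Mbps.
Video: 6.391 − 0.520 = 5.871 Mbps.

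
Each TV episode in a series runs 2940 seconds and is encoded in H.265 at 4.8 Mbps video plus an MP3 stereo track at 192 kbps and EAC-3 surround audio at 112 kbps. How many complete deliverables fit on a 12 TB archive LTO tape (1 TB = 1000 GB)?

6397

Audio total: 192 + 112 = 304 kbps = 0.304 Mbps.
Total bitrate: 5.104 Mbps.
Per item: 5.104 Mbps × 2940 s = 15,006 Mb = 1,876 MB.
Capacity: 12 TB = 96,000,000 Mb; 6397.54 items → 6397 complete.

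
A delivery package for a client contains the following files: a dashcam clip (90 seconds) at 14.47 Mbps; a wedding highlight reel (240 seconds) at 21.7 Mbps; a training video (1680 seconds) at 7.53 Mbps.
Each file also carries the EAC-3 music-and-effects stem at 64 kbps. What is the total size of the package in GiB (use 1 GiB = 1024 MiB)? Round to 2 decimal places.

2.25 GiB

Audio: 64 kbps = 0.064 Mbps.
dashcam clip: 14.534 Mbps × 90 s = 1308.1 Mb
wedding highlight reel: 21.764 Mbps × 240 s = 5223.4 Mb
training video: 7.594 Mbps × 1680 s = 12757.9 Mb
Total: 19289.3 Mb = 2411.2 MB.
= 2.246 GiB.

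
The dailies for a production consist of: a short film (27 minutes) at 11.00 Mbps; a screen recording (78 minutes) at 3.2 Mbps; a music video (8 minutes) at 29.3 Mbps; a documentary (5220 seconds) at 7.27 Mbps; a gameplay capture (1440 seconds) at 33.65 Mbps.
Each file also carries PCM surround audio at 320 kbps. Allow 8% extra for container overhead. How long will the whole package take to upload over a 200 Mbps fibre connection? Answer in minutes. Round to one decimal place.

12.4 minutes

Audio: 320 kbps = 0.320 Mbps.
short film: 11.320 Mbps × 1620 s × 1.08 = 19805.5 Mb
screen recording: 3.520 Mbps × 4680 s × 1.08 = 17791.5 Mb
music video: 29.620 Mbps × 480 s × 1.08 = 15355.0 Mb
documentary: 7.590 Mbps × 5220 s × 1.08 = 42789.4 Mb
gameplay capture: 33.970 Mbps × 1440 s × 1.08 = 52830.1 Mb
Total: 148571.5 Mb = 18571.4 MB.
At 200 Mbps: 148571.5 / 200 = 743 s ≈ 12.4 minutes.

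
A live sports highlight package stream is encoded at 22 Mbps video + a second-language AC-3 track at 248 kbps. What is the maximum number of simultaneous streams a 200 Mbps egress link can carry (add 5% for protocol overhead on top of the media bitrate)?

Audio: 248 kbps = 0.248 Mbps.
Per-viewer media rate: 22.248 Mbps.
On the wire with 5% overhead: 23.360 Mbps.
200 Mbps = 200.0 Mbps; 200.0 / 23.360 = 8.56 → 8 viewers.

8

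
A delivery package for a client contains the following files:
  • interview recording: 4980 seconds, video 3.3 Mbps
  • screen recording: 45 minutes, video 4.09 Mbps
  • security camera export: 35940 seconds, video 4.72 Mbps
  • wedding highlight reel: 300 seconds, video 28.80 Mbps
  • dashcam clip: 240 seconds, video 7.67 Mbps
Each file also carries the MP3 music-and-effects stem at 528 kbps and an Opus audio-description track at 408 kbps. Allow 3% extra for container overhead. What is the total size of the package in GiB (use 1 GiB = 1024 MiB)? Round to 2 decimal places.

29.85 GiB

Audio total: 528 + 408 = 936 kbps = 0.936 Mbps.
interview recording: 4.236 Mbps × 4980 s × 1.03 = 21728.1 Mb
screen recording: 5.026 Mbps × 2700 s × 1.03 = 13977.3 Mb
security camera export: 5.656 Mbps × 35940 s × 1.03 = 209374.9 Mb
wedding highlight reel: 29.736 Mbps × 300 s × 1.03 = 9188.4 Mb
dashcam clip: 8.606 Mbps × 240 s × 1.03 = 2127.4 Mb
Total: 256396.2 Mb = 32049.5 MB.
= 29.85 GiB.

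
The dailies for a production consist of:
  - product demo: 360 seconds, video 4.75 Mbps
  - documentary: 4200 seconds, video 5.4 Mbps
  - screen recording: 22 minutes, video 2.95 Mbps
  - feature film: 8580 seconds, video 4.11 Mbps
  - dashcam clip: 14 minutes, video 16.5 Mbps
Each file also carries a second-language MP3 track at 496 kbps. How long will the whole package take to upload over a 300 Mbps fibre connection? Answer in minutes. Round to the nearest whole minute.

Audio: 496 kbps = 0.496 Mbps.
product demo: 5.246 Mbps × 360 s = 1888.6 Mb
documentary: 5.896 Mbps × 4200 s = 24763.2 Mb
screen recording: 3.446 Mbps × 1320 s = 4548.7 Mb
feature film: 4.606 Mbps × 8580 s = 39519.5 Mb
dashcam clip: 16.996 Mbps × 840 s = 14276.6 Mb
Total: 84996.6 Mb = 10624.6 MB.
At 300 Mbps: 84996.6 / 300 = 283 s ≈ 4.72 minutes.

5 minutes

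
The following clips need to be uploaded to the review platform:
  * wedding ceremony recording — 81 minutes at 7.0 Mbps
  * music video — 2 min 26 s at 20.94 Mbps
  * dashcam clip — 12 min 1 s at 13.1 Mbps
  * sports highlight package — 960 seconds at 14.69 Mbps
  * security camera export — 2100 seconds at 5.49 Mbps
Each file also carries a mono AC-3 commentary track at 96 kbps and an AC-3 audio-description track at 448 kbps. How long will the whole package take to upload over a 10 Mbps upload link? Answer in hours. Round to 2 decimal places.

Audio total: 96 + 448 = 544 kbps = 0.544 Mbps.
wedding ceremony recording: 7.544 Mbps × 4860 s = 36663.8 Mb
music video: 21.484 Mbps × 146 s = 3136.7 Mb
dashcam clip: 13.644 Mbps × 721 s = 9837.3 Mb
sports highlight package: 15.234 Mbps × 960 s = 14624.6 Mb
security camera export: 6.034 Mbps × 2100 s = 12671.4 Mb
Total: 76933.9 Mb = 9616.7 MB.
At 10 Mbps: 76933.9 / 10 = 7693 s ≈ 2.14 hours.

2.14 hours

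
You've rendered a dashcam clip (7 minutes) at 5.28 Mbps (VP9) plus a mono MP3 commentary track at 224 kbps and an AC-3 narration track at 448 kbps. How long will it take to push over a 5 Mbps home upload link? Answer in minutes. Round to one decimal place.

7 min = 420 s
Audio total: 224 + 448 = 672 kbps = 0.672 Mbps.
Total bitrate: 5.952 Mbps.
File: 5.952 Mbps × 420 s = 2499.8 Mb.
At 5 Mbps: 2499.8 / 5 = 500.0 s ≈ 8.33 minutes.

8.3 minutes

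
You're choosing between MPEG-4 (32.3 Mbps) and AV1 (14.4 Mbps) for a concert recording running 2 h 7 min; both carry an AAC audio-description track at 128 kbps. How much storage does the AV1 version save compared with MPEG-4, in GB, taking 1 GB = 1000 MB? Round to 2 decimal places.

2 h 7 min = 127 min = 7620 s
Audio: 128 kbps = 0.128 Mbps.
MPEG-4: 32.428 Mbps × 7620 s = 247101.4 Mb = 30.888 GB.
AV1: 14.528 Mbps × 7620 s = 110703.4 Mb = 13.838 GB.
Saving: 30.888 − 13.838 = 17.050 GB.

17.05 GB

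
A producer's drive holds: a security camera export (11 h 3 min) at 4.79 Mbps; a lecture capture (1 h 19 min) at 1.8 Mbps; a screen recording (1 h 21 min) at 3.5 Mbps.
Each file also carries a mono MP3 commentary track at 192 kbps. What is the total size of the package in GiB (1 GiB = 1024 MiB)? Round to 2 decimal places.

26.26 GiB

Audio: 192 kbps = 0.192 Mbps.
security camera export: 4.982 Mbps × 39780 s = 198184.0 Mb
lecture capture: 1.992 Mbps × 4740 s = 9442.1 Mb
screen recording: 3.692 Mbps × 4860 s = 17943.1 Mb
Total: 225569.2 Mb = 28196.1 MB.
= 26.26 GiB.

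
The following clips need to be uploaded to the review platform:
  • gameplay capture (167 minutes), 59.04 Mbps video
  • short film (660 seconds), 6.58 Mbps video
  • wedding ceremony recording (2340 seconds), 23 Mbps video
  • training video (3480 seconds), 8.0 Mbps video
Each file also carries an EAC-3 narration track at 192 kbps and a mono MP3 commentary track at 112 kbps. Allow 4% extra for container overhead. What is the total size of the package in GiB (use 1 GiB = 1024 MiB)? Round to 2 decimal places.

Audio total: 192 + 112 = 304 kbps = 0.304 Mbps.
gameplay capture: 59.344 Mbps × 10020 s × 1.04 = 618412.0 Mb
short film: 6.884 Mbps × 660 s × 1.04 = 4725.2 Mb
wedding ceremony recording: 23.304 Mbps × 2340 s × 1.04 = 56712.6 Mb
training video: 8.304 Mbps × 3480 s × 1.04 = 30053.8 Mb
Total: 709903.6 Mb = 88737.9 MB.
= 82.64 GiB.

82.64 GiB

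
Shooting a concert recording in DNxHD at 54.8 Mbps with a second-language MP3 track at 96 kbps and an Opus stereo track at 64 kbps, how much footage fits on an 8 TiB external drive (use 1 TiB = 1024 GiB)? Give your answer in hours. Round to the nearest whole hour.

Audio total: 96 + 64 = 160 kbps = 0.160 Mbps.
Total bitrate: 54.8 + 0.160 = 54.960 Mbps.
Capacity: 8 TiB = 70,368,744 Mb.
Recording time: 70,368,744 / 54.960 = 1,280,363 s ≈ 356 hours.

356 hours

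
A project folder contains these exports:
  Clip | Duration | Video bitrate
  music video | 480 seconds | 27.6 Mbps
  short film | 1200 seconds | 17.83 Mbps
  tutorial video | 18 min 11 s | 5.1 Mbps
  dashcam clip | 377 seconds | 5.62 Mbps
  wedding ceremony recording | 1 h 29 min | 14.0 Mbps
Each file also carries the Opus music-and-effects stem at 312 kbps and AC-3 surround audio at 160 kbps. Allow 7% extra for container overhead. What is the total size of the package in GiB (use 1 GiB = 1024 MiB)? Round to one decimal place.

Audio total: 312 + 160 = 472 kbps = 0.472 Mbps.
music video: 28.072 Mbps × 480 s × 1.07 = 14417.8 Mb
short film: 18.302 Mbps × 1200 s × 1.07 = 23499.8 Mb
tutorial video: 5.572 Mbps × 1091 s × 1.07 = 6504.6 Mb
dashcam clip: 6.092 Mbps × 377 s × 1.07 = 2457.5 Mb
wedding ceremony recording: 14.472 Mbps × 5340 s × 1.07 = 82690.1 Mb
Total: 129569.7 Mb = 16196.2 MB.
= 15.08 GiB.

15.1 GiB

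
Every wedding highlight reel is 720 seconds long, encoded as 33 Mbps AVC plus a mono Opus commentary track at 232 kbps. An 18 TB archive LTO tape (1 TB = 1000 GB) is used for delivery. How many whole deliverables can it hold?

6018

Audio: 232 kbps = 0.232 Mbps.
Total bitrate: 33.232 Mbps.
Per item: 33.232 Mbps × 720 s = 23,927 Mb = 2,991 MB.
Capacity: 18 TB = 144,000,000 Mb; 6018.30 items → 6018 complete.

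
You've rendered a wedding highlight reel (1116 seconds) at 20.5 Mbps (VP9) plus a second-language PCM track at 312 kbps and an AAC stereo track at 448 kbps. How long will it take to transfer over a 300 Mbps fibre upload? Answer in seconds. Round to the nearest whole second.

Audio total: 312 + 448 = 760 kbps = 0.760 Mbps.
Total bitrate: 21.260 Mbps.
File: 21.260 Mbps × 1116 s = 23726.2 Mb.
At 300 Mbps: 23726.2 / 300 = 79.1 s ≈ 79.1 seconds.

79 seconds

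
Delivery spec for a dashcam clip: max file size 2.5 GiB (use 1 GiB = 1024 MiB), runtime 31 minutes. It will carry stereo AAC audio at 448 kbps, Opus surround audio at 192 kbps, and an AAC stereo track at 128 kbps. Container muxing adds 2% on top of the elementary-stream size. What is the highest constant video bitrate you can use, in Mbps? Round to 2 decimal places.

10.55 Mbps

Budget: 2.5 GiB = 21474.8 Mb.
Stream payload after overhead: 21474.8 / 1.02 = 21053.8 Mb.
31 min = 1860 s
Total bitrate budget: 21053.8 Mb / 1860 s = 11.319 Mbps.
Audio total: 448 + 192 + 128 = 768 kbps = 0.768 Mbps.
Video: 11.319 − 0.768 = 10.551 Mbps.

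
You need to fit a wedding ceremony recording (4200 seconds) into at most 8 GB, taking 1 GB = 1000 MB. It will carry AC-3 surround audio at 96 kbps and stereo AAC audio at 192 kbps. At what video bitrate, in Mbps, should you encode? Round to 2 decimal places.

Budget: 8 GB = 64000.0 Mb.
Total bitrate budget: 64000.0 Mb / 4200 s = 15.238 Mbps.
Audio total: 96 + 192 = 288 kbps = 0.288 Mbps.
Video: 15.238 − 0.288 = 14.950 Mbps.

14.95 Mbps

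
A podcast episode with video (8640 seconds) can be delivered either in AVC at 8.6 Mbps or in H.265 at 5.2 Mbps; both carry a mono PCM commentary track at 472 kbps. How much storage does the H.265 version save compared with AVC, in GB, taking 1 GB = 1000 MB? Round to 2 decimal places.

3.67 GB

Audio: 472 kbps = 0.472 Mbps.
AVC: 9.072 Mbps × 8640 s = 78382.1 Mb = 9.798 GB.
H.265: 5.672 Mbps × 8640 s = 49006.1 Mb = 6.126 GB.
Saving: 9.798 − 6.126 = 3.672 GB.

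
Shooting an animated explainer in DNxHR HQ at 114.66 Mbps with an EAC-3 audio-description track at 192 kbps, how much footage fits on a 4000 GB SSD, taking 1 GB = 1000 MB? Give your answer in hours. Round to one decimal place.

77.4 hours

Audio: 192 kbps = 0.192 Mbps.
Total bitrate: 114.66 + 0.192 = 114.852 Mbps.
Capacity: 4000 GB = 32,000,000 Mb.
Recording time: 32,000,000 / 114.852 = 278,619 s ≈ 77.4 hours.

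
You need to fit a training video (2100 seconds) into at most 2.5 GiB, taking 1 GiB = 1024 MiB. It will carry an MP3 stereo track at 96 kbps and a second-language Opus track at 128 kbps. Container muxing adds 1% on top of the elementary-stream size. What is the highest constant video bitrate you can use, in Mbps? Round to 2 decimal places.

9.90 Mbps

Budget: 2.5 GiB = 21474.8 Mb.
Stream payload after overhead: 21474.8 / 1.01 = 21262.2 Mb.
Total bitrate budget: 21262.2 Mb / 2100 s = 10.125 Mbps.
Audio total: 96 + 128 = 224 kbps = 0.224 Mbps.
Video: 10.125 − 0.224 = 9.901 Mbps.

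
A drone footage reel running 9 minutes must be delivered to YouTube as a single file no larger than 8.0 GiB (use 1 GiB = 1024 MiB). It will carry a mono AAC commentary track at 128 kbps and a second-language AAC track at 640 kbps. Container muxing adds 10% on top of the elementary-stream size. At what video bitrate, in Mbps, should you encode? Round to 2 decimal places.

114.92 Mbps

Budget: 8.0 GiB = 68719.5 Mb.
Stream payload after overhead: 68719.5 / 1.10 = 62472.3 Mb.
9 min = 540 s
Total bitrate budget: 62472.3 Mb / 540 s = 115.689 Mbps.
Audio total: 128 + 640 = 768 kbps = 0.768 Mbps.
Video: 115.689 − 0.768 = 114.921 Mbps.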